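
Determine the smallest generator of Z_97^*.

φ(97) = 97 − 1 = 96 = 2^5 · 3.
g is a primitive root iff g^(96/q) ≢ 1 (mod 97) for each prime q ∈ {2, 3}.
g = 2: 2^48 ≡ 1 — hits 1, so not a primitive root.
g = 3: 3^48 ≡ 1 — hits 1, so not a primitive root.
g = 4: 4^48 ≡ 1 — hits 1, so not a primitive root.
g = 5: 5^48 ≡ 96; 5^32 ≡ 35 — none is 1, so 5 is a primitive root.
Hence the least primitive root of 97 is 5.

5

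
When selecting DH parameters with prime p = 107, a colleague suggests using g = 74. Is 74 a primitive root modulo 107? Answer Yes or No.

Yes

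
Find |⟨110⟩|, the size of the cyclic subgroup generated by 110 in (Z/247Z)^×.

36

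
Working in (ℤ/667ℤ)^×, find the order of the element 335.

The order of 335 must divide φ(667) = φ(23·29) = (23−1)·(29−1) = 22·28 = 616 = 2^3 · 7 · 11.
Divisors of 616: 1, 2, 4, 7, 8, 11, 14, 22, 28, 44, 56, 77, 88, 154, 308, 616.
Evaluate successive powers at the divisors of 616:
335^1 ≡ 335
335^2 ≡ 169
335^4 ≡ 547
335^7 ≡ 262
335^8 ≡ 393
335^11 ≡ 576
335^14 ≡ 610
335^22 ≡ 277
335^28 ≡ 581
335^44 ≡ 24
335^56 ≡ 59
335^77 ≡ 1
Hence ord(335) = 77.

77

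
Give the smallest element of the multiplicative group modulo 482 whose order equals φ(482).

7

φ(482) = φ(2)·φ(241) = 1·240 = 240 = 2^4 · 3 · 5.
g is a primitive root iff g^(240/q) ≢ 1 (mod 482) for each prime q ∈ {2, 3, 5}.
g = 2: gcd(2, 482) = 2 > 1, not a unit — skip.
g = 3: 3^120 ≡ 1 — hits 1, so not a primitive root.
g = 4: gcd(4, 482) = 2 > 1, not a unit — skip.
g = 5: 5^120 ≡ 1 — hits 1, so not a primitive root.
g = 6: gcd(6, 482) = 2 > 1, not a unit — skip.
g = 7: 7^120 ≡ 481; 7^80 ≡ 15; 7^48 ≡ 91 — none is 1, so 7 is a primitive root.
The smallest primitive root modulo 482 is 7.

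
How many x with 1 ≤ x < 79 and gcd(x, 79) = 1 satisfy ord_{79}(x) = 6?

2

φ(79) = 79 − 1 = 78 = 2 · 3 · 13.
(Z/79Z)^× is cyclic (|G| = 78); a cyclic group of order m has exactly φ(d) elements of each order d | m, and none otherwise.
6 = 2 · 3 divides 78, and φ(6) = 2.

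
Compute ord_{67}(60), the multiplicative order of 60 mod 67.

The order of 60 must divide φ(67) = 67 − 1 = 66 = 2 · 3 · 11.
Divisors of 66: 1, 2, 3, 6, 11, 22, 33, 66.
Check 60^d mod 67 for each divisor in increasing order:
60^1 ≡ 60
60^2 ≡ 49
60^3 ≡ 59
60^6 ≡ 64
60^11 ≡ 37
60^22 ≡ 29
60^33 ≡ 1
The smallest such exponent is 33, so the order of 60 is 33.

33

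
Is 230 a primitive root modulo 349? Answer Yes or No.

Yes

φ(349) = 349 − 1 = 348 = 2^2 · 3 · 29.
230 is a primitive root mod 349 iff 230^(φ(349)/q) ≢ 1 for every prime q | φ(349), i.e. q ∈ {2, 3, 29}.
230^174 ≡ 348 (mod 349)  [q = 2: ≢ 1 ✓]
230^116 ≡ 226 (mod 349)  [q = 3: ≢ 1 ✓]
230^12 ≡ 224 (mod 349)  [q = 29: ≢ 1 ✓]
All checks pass, so 230 has order 348 and is a primitive root modulo 349.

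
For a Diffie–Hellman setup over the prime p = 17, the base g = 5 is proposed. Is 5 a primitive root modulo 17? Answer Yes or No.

Yes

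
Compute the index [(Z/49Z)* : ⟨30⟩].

14

By Lagrange's theorem, ord_49(30) divides φ(49) = φ(7^2) = 7·(7−1) = 42 = 2 · 3 · 7.
Divisors of 42: 1, 2, 3, 6, 7, 14, 21, 42.
Compute 30^d (mod 49) for the divisors d until we hit 1:
30^1 ≡ 30 (mod 49)
30^2 ≡ 18 (mod 49)
30^3 ≡ 1 (mod 49) ✓
Thus |⟨30⟩| = ord(30) = 3.
[(Z/49Z)^× : ⟨30⟩] = 42/3 = 14.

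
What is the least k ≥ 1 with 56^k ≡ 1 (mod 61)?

15

Since 56 ∈ (Z/61Z)^×, its order divides φ(61) = 61 − 1 = 60 = 2^2 · 3 · 5.
Divisors of 60: 1, 2, 3, 4, 5, 6, 10, 12, 15, 20, 30, 60.
Test each divisor d:
56^1 ≡ 56 (mod 61)
56^2 ≡ 25 (mod 61)
56^3 ≡ 58 (mod 61)
56^4 ≡ 15 (mod 61)
56^5 ≡ 47 (mod 61)
56^6 ≡ 9 (mod 61)
56^10 ≡ 13 (mod 61)
56^12 ≡ 20 (mod 61)
56^15 ≡ 1 (mod 61) ✓
So ord_61(56) = 15.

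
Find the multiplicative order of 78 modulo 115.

44

Since 78 ∈ (Z/115Z)^×, its order divides φ(115) = φ(5·23) = (5−1)·(23−1) = 4·22 = 88 = 2^3 · 11.
Divisors of 88: 1, 2, 4, 8, 11, 22, 44, 88.
Check 78^d mod 115 for each divisor in increasing order:
78^1 ≡ 78 (mod 115)
78^2 ≡ 104 (mod 115)
78^4 ≡ 6 (mod 115)
78^8 ≡ 36 (mod 115)
78^11 ≡ 47 (mod 115)
78^22 ≡ 24 (mod 115)
78^44 ≡ 1 (mod 115) ✓
The smallest such exponent is 44, so the order of 78 is 44.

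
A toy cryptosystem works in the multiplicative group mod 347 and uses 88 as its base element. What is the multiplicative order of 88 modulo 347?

346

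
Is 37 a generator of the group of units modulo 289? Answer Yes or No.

φ(289) = φ(17^2) = 17·(17−1) = 272 = 2^4 · 17.
An element g generates (Z/289Z)^× iff g^(272/q) ≢ 1 (mod 289) for each prime q ∈ {2, 17}.
37^136 ≡ 288 (mod 289)  [q = 2: ≢ 1 ✓]
37^16 ≡ 256 (mod 289)  [q = 17: ≢ 1 ✓]
None equal 1, so ord_289(37) = 272: 37 is a primitive root.

Yes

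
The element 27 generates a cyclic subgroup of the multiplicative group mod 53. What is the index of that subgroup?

1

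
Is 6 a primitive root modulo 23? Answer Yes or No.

No

φ(23) = 23 − 1 = 22 = 2 · 11.
6 is a primitive root mod 23 iff 6^(φ(23)/q) ≢ 1 for every prime q | φ(23), i.e. q ∈ {2, 11}.
6^11 ≡ 1 (mod 23)  [q = 2: ≡ 1 ✗]
6^2 ≡ 13 (mod 23)  [q = 11: ≢ 1 ✓]
Since 6^11 ≡ 1, the order of 6 divides 11 < 22, so 6 is not a primitive root.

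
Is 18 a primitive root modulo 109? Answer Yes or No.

φ(109) = 109 − 1 = 108 = 2^2 · 3^3.
Test 18^(108/q) mod 109 for each prime factor q of 108:
18^54 ≡ 108 (mod 109)  [q = 2: ≢ 1 ✓]
18^36 ≡ 45 (mod 109)  [q = 3: ≢ 1 ✓]
None equal 1, so ord_109(18) = 108: 18 is a primitive root.

Yes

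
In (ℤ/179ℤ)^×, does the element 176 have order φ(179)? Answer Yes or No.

φ(179) = 179 − 1 = 178 = 2 · 89.
An element g generates (Z/179Z)^× iff g^(178/q) ≢ 1 (mod 179) for each prime q ∈ {2, 89}.
176^89 ≡ 178 (mod 179)  [q = 2: ≢ 1 ✓]
176^2 ≡ 9 (mod 179)  [q = 89: ≢ 1 ✓]
None equal 1, so ord_179(176) = 178: 176 is a primitive root.

Yes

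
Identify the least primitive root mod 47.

5

φ(47) = 47 − 1 = 46 = 2 · 23.
g is a primitive root iff g^(46/q) ≢ 1 (mod 47) for each prime q ∈ {2, 23}.
g = 2: 2^23 ≡ 1 — hits 1, so not a primitive root.
g = 3: 3^23 ≡ 1 — hits 1, so not a primitive root.
g = 4: 4^23 ≡ 1 — hits 1, so not a primitive root.
g = 5: 5^23 ≡ 46; 5^2 ≡ 25 — none is 1, so 5 is a primitive root.
So 5 is the smallest generator of (Z/47Z)^×.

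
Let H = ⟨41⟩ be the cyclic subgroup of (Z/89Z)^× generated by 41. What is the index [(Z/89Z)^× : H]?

1

By Lagrange's theorem, ord_89(41) divides φ(89) = 89 − 1 = 88 = 2^3 · 11.
Divisors of 88: 1, 2, 4, 8, 11, 22, 44, 88.
Test each divisor d:
41^1 ≡ 41 (mod 89)
41^2 ≡ 79 (mod 89)
41^4 ≡ 11 (mod 89)
41^8 ≡ 32 (mod 89)
41^11 ≡ 52 (mod 89)
41^22 ≡ 34 (mod 89)
41^44 ≡ 88 (mod 89)
41^88 ≡ 1 (mod 89) ✓
So ord_89(41) = 88, hence |⟨41⟩| = 88.
[(Z/89Z)^× : ⟨41⟩] = 88/88 = 1.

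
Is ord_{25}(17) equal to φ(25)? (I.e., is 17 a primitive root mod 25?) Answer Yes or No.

Yes

φ(25) = φ(5^2) = 5·(5−1) = 20 = 2^2 · 5.
It suffices to check that the order of 17 is not a proper divisor of 20: compute 17^(20/q) for q ∈ {2, 5}.
17^10 ≡ 24 (mod 25)  [q = 2: ≢ 1 ✓]
17^4 ≡ 21 (mod 25)  [q = 5: ≢ 1 ✓]
Every test exponent gives a nontrivial residue, hence 17 generates the full group.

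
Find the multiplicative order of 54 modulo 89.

88

Since 54 ∈ (Z/89Z)^×, its order divides φ(89) = 89 − 1 = 88 = 2^3 · 11.
Divisors of 88: 1, 2, 4, 8, 11, 22, 44, 88.
Check 54^d mod 89 for each divisor in increasing order:
54^1 ≡ 54 (mod 89)
54^2 ≡ 68 (mod 89)
54^4 ≡ 85 (mod 89)
54^8 ≡ 16 (mod 89)
54^11 ≡ 12 (mod 89)
54^22 ≡ 55 (mod 89)
54^44 ≡ 88 (mod 89)
54^88 ≡ 1 (mod 89) ✓
Hence ord(54) = 88.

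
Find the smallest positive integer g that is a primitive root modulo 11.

2

φ(11) = 11 − 1 = 10 = 2 · 5.
Test candidates g = 2, 3, … against the prime factors q ∈ {2, 5} of φ(11): g is a generator iff g^(10/q) ≢ 1 for every such q.
g = 2: 2^5 ≡ 10; 2^2 ≡ 4 — none is 1, so 2 is a primitive root.
So 2 is the smallest generator of (Z/11Z)^×.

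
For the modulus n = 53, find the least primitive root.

2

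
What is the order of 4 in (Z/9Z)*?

By Lagrange's theorem, ord_9(4) divides φ(9) = φ(3^2) = 3·(3−1) = 6 = 2 · 3.
Divisors of 6: 1, 2, 3, 6.
Compute 4^d (mod 9) for the divisors d until we hit 1:
4^1 ≡ 4
4^2 ≡ 7
4^3 ≡ 1
Hence ord(4) = 3.

3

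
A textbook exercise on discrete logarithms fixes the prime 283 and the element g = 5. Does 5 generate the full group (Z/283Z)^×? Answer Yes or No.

φ(283) = 283 − 1 = 282 = 2 · 3 · 47.
Test 5^(282/q) mod 283 for each prime factor q of 282:
5^141 ≡ 282 (mod 283)  [q = 2: ≢ 1 ✓]
5^94 ≡ 44 (mod 283)  [q = 3: ≢ 1 ✓]
5^6 ≡ 60 (mod 283)  [q = 47: ≢ 1 ✓]
None equal 1, so ord_283(5) = 282: 5 is a primitive root.

Yes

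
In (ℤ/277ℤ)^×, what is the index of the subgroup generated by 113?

6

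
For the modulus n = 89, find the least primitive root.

3

φ(89) = 89 − 1 = 88 = 2^3 · 11.
g is a primitive root iff g^(88/q) ≢ 1 (mod 89) for each prime q ∈ {2, 11}.
g = 2: 2^44 ≡ 1 — hits 1, so not a primitive root.
g = 3: 3^44 ≡ 88; 3^8 ≡ 64 — none is 1, so 3 is a primitive root.
The smallest primitive root modulo 89 is 3.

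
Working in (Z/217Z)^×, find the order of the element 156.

3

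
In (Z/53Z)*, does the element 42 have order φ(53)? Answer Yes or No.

No

φ(53) = 53 − 1 = 52 = 2^2 · 13.
It suffices to check that the order of 42 is not a proper divisor of 52: compute 42^(52/q) for q ∈ {2, 13}.
42^26 ≡ 1 (mod 53)  [q = 2: ≡ 1 ✗]
42^4 ≡ 13 (mod 53)  [q = 13: ≢ 1 ✓]
42^26 ≡ 1 shows ord(42) | 26, strictly less than φ(53); not a primitive root.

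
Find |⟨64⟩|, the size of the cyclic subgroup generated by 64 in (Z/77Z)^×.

5

ord(64) | φ(77) = φ(7·11) = (7−1)·(11−1) = 6·10 = 60 = 2^2 · 3 · 5.
Divisors of 60: 1, 2, 3, 4, 5, 6, 10, 12, 15, 20, 30, 60.
Test each divisor d:
64^1 ≡ 64 (mod 77)
64^2 ≡ 15 (mod 77)
64^3 ≡ 36 (mod 77)
64^4 ≡ 71 (mod 77)
64^5 ≡ 1 (mod 77) ✓
So ord_77(64) = 5.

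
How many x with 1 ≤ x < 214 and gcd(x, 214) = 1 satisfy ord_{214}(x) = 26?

0

φ(214) = φ(2)·φ(107) = 1·106 = 106 = 2 · 53.
Since (Z/214Z)^× is cyclic of order 106, the number of elements of order d is φ(d) when d | 106 and 0 otherwise.
Here 106 is not a multiple of 26, so there are no elements of order 26.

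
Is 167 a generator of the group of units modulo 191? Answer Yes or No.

φ(191) = 191 − 1 = 190 = 2 · 5 · 19.
167 is a primitive root mod 191 iff 167^(φ(191)/q) ≢ 1 for every prime q | φ(191), i.e. q ∈ {2, 5, 19}.
167^95 ≡ 190 (mod 191)  [q = 2: ≢ 1 ✓]
167^38 ≡ 109 (mod 191)  [q = 5: ≢ 1 ✓]
167^10 ≡ 52 (mod 191)  [q = 19: ≢ 1 ✓]
All checks pass, so 167 has order 190 and is a primitive root modulo 191.

Yes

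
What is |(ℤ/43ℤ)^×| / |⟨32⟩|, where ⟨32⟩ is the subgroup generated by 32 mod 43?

The order of 32 must divide φ(43) = 43 − 1 = 42 = 2 · 3 · 7.
Divisors of 42: 1, 2, 3, 6, 7, 14, 21, 42.
Evaluate successive powers at the divisors of 42:
32^1 ≡ 32 (mod 43)
32^2 ≡ 35 (mod 43)
32^3 ≡ 2 (mod 43)
32^6 ≡ 4 (mod 43)
32^7 ≡ 42 (mod 43)
32^14 ≡ 1 (mod 43) ✓
So ord_43(32) = 14, hence |⟨32⟩| = 14.
[(Z/43Z)^× : ⟨32⟩] = 42/14 = 3.

3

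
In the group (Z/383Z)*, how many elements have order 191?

φ(383) = 383 − 1 = 382 = 2 · 191.
Since (Z/383Z)^× is cyclic of order 382, the number of elements of order d is φ(d) when d | 382 and 0 otherwise.
191 | 382, and φ(191) = 191 − 1 = 190.

190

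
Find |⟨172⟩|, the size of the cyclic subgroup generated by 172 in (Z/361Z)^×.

19

The order of 172 must divide φ(361) = φ(19^2) = 19·(19−1) = 342 = 2 · 3^2 · 19.
Divisors of 342: 1, 2, 3, 6, 9, 18, 19, 38, 57, 114, 171, 342.
Test each divisor d:
172^1 ≡ 172 (mod 361)
172^2 ≡ 343 (mod 361)
172^3 ≡ 153 (mod 361)
172^6 ≡ 305 (mod 361)
172^9 ≡ 96 (mod 361)
172^18 ≡ 191 (mod 361)
172^19 ≡ 1 (mod 361) ✓
So ord_361(172) = 19.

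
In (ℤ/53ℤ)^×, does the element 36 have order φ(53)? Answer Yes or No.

φ(53) = 53 − 1 = 52 = 2^2 · 13.
Test 36^(52/q) mod 53 for each prime factor q of 52:
36^26 ≡ 1 (mod 53)  [q = 2: ≡ 1 ✗]
36^4 ≡ 46 (mod 53)  [q = 13: ≢ 1 ✓]
36^26 ≡ 1 shows ord(36) | 26, strictly less than φ(53); not a primitive root.

No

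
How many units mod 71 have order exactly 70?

24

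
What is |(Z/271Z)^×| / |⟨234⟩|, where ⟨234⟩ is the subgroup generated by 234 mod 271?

1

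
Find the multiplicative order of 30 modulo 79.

78

ord(30) | φ(79) = 79 − 1 = 78 = 2 · 3 · 13.
Divisors of 78: 1, 2, 3, 6, 13, 26, 39, 78.
Test each divisor d:
30^1 ≡ 30
30^2 ≡ 31
30^3 ≡ 61
30^6 ≡ 8
30^13 ≡ 24
30^26 ≡ 23
30^39 ≡ 78
30^78 ≡ 1
The smallest such exponent is 78, so the order of 30 is 78.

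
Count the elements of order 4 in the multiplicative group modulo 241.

2

φ(241) = 241 − 1 = 240 = 2^4 · 3 · 5.
(Z/241Z)^× is cyclic (|G| = 240); a cyclic group of order m has exactly φ(d) elements of each order d | m, and none otherwise.
4 = 2^2 divides 240, and φ(4) = 2.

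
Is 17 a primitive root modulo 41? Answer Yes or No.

Yes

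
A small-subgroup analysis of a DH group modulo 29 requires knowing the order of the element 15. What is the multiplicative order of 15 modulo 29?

28

ord(15) | φ(29) = 29 − 1 = 28 = 2^2 · 7.
Divisors of 28: 1, 2, 4, 7, 14, 28.
Compute 15^d (mod 29) for the divisors d until we hit 1:
15^1 ≡ 15
15^2 ≡ 22
15^4 ≡ 20
15^7 ≡ 17
15^14 ≡ 28
15^28 ≡ 1
Hence ord(15) = 28.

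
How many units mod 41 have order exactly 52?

0

φ(41) = 41 − 1 = 40 = 2^3 · 5.
In a cyclic group of order 40, there are φ(d) elements of order d for each divisor d of 40, and zero for non-divisors.
Here 40 is not a multiple of 52, so there are no elements of order 52.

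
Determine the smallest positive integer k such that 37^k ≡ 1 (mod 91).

12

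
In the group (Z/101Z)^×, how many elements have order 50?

φ(101) = 101 − 1 = 100 = 2^2 · 5^2.
In a cyclic group of order 100, there are φ(d) elements of order d for each divisor d of 100, and zero for non-divisors.
50 = 2 · 5^2 divides 100, and φ(50) = 20.

20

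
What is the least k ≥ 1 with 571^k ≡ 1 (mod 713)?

ord(571) | φ(713) = φ(23·31) = (23−1)·(31−1) = 22·30 = 660 = 2^2 · 3 · 5 · 11.
Divisors of 660: 1, 2, 3, 4, 5, 6, 10, 11, 12, 15, 20, 22, 30, 33, 44, 55, 60, 66, 110, 132, 165, 220, 330, 660.
Compute 571^d (mod 713) for the divisors d until we hit 1:
571^1 ≡ 571 (mod 713)
571^2 ≡ 200 (mod 713)
571^3 ≡ 120 (mod 713)
571^4 ≡ 72 (mod 713)
571^5 ≡ 471 (mod 713)
571^6 ≡ 140 (mod 713)
571^10 ≡ 98 (mod 713)
571^11 ≡ 344 (mod 713)
571^12 ≡ 349 (mod 713)
571^15 ≡ 526 (mod 713)
571^20 ≡ 335 (mod 713)
571^22 ≡ 691 (mod 713)
571^30 ≡ 32 (mod 713)
571^33 ≡ 275 (mod 713)
571^44 ≡ 484 (mod 713)
571^55 ≡ 367 (mod 713)
571^60 ≡ 311 (mod 713)
571^66 ≡ 47 (mod 713)
571^110 ≡ 645 (mod 713)
571^132 ≡ 70 (mod 713)
571^165 ≡ 712 (mod 713)
571^220 ≡ 346 (mod 713)
571^330 ≡ 1 (mod 713) ✓
The smallest such exponent is 330, so the order of 571 is 330.

330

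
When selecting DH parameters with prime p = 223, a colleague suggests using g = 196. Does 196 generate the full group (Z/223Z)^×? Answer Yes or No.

No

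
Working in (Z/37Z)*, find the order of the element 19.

36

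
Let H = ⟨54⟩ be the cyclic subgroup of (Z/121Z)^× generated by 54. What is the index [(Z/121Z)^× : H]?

5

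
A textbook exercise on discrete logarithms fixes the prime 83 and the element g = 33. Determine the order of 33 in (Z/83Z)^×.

The order of 33 must divide φ(83) = 83 − 1 = 82 = 2 · 41.
Divisors of 82: 1, 2, 41, 82.
Evaluate successive powers at the divisors of 82:
33^1 ≡ 33 (mod 83)
33^2 ≡ 10 (mod 83)
33^41 ≡ 1 (mod 83) ✓
Therefore the multiplicative order of 33 modulo 83 is 41.

41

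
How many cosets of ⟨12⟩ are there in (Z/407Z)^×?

By Lagrange's theorem, ord_407(12) divides φ(407) = φ(11·37) = (11−1)·(37−1) = 10·36 = 360 = 2^3 · 3^2 · 5.
Divisors of 360: 1, 2, 3, 4, 5, 6, 8, 9, 10, 12, 15, 18, 20, 24, 30, 36, 40, 45, 60, 72, 90, 120, 180, 360.
Compute 12^d (mod 407) for the divisors d until we hit 1:
12^1 ≡ 12
12^2 ≡ 144
12^3 ≡ 100
12^4 ≡ 386
12^5 ≡ 155
12^6 ≡ 232
12^8 ≡ 34
12^9 ≡ 1
Thus |⟨12⟩| = ord(12) = 9.
[(Z/407Z)^× : ⟨12⟩] = 360/9 = 40.

40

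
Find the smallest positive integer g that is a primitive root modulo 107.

2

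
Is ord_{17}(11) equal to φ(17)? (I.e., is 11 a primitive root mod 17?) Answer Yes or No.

φ(17) = 17 − 1 = 16 = 2^4.
11 is a primitive root mod 17 iff 11^(φ(17)/q) ≢ 1 for every prime q | φ(17), i.e. q ∈ {2}.
11^8 ≡ 16 (mod 17)  [q = 2: ≢ 1 ✓]
All checks pass, so 11 has order 16 and is a primitive root modulo 17.

Yes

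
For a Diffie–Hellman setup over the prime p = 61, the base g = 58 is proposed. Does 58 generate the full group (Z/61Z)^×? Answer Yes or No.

φ(61) = 61 − 1 = 60 = 2^2 · 3 · 5.
58 is a primitive root mod 61 iff 58^(φ(61)/q) ≢ 1 for every prime q | φ(61), i.e. q ∈ {2, 3, 5}.
58^30 ≡ 1 (mod 61)  [q = 2: ≡ 1 ✗]
58^20 ≡ 1 (mod 61)  [q = 3: ≡ 1 ✗]
58^12 ≡ 9 (mod 61)  [q = 5: ≢ 1 ✓]
58^30 ≡ 1 shows ord(58) | 30, strictly less than φ(61); not a primitive root.

No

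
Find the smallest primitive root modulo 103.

5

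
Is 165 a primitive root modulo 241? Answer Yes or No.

φ(241) = 241 − 1 = 240 = 2^4 · 3 · 5.
It suffices to check that the order of 165 is not a proper divisor of 240: compute 165^(240/q) for q ∈ {2, 3, 5}.
165^120 ≡ 240 (mod 241)  [q = 2: ≢ 1 ✓]
165^80 ≡ 1 (mod 241)  [q = 3: ≡ 1 ✗]
165^48 ≡ 1 (mod 241)  [q = 5: ≡ 1 ✗]
Since 165^80 ≡ 1, the order of 165 divides 80 < 240, so 165 is not a primitive root.

No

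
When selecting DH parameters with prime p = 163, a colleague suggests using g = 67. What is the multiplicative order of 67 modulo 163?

Since 67 ∈ (Z/163Z)^×, its order divides φ(163) = 163 − 1 = 162 = 2 · 3^4.
Divisors of 162: 1, 2, 3, 6, 9, 18, 27, 54, 81, 162.
Test each divisor d:
67^1 ≡ 67
67^2 ≡ 88
67^3 ≡ 28
67^6 ≡ 132
67^9 ≡ 110
67^18 ≡ 38
67^27 ≡ 105
67^54 ≡ 104
67^81 ≡ 162
67^162 ≡ 1
Hence ord(67) = 162.

162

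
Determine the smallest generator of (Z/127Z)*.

φ(127) = 127 − 1 = 126 = 2 · 3^2 · 7.
Test candidates g = 2, 3, … against the prime factors q ∈ {2, 3, 7} of φ(127): g is a generator iff g^(126/q) ≢ 1 for every such q.
g = 2: 2^63 ≡ 1 — hits 1, so not a primitive root.
g = 3: 3^63 ≡ 126; 3^42 ≡ 107; 3^18 ≡ 4 — none is 1, so 3 is a primitive root.
The smallest primitive root modulo 127 is 3.

3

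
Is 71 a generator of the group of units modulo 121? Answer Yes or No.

No

φ(121) = φ(11^2) = 11·(11−1) = 110 = 2 · 5 · 11.
An element g generates (Z/121Z)^× iff g^(110/q) ≢ 1 (mod 121) for each prime q ∈ {2, 5, 11}.
71^55 ≡ 1 (mod 121)  [q = 2: ≡ 1 ✗]
71^22 ≡ 3 (mod 121)  [q = 5: ≢ 1 ✓]
71^10 ≡ 89 (mod 121)  [q = 11: ≢ 1 ✓]
The check at q = 2 fails, so 71 generates a proper subgroup.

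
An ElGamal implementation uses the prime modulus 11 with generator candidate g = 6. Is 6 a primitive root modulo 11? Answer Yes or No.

Yes

φ(11) = 11 − 1 = 10 = 2 · 5.
It suffices to check that the order of 6 is not a proper divisor of 10: compute 6^(10/q) for q ∈ {2, 5}.
6^5 ≡ 10 (mod 11)  [q = 2: ≢ 1 ✓]
6^2 ≡ 3 (mod 11)  [q = 5: ≢ 1 ✓]
Every test exponent gives a nontrivial residue, hence 6 generates the full group.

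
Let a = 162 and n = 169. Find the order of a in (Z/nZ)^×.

By Lagrange's theorem, ord_169(162) divides φ(169) = φ(13^2) = 13·(13−1) = 156 = 2^2 · 3 · 13.
Divisors of 156: 1, 2, 3, 4, 6, 12, 13, 26, 39, 52, 78, 156.
Test each divisor d:
162^1 ≡ 162
162^2 ≡ 49
162^3 ≡ 164
162^4 ≡ 35
162^6 ≡ 25
162^12 ≡ 118
162^13 ≡ 19
162^26 ≡ 23
162^39 ≡ 99
162^52 ≡ 22
162^78 ≡ 168
162^156 ≡ 1
Therefore the multiplicative order of 162 modulo 169 is 156.

156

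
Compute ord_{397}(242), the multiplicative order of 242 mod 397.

The order of 242 must divide φ(397) = 397 − 1 = 396 = 2^2 · 3^2 · 11.
Divisors of 396: 1, 2, 3, 4, 6, 9, 11, 12, 18, 22, 33, 36, 44, 66, 99, 132, 198, 396.
Test each divisor d:
242^1 ≡ 242 (mod 397)
242^2 ≡ 205 (mod 397)
242^3 ≡ 382 (mod 397)
242^4 ≡ 340 (mod 397)
242^6 ≡ 225 (mod 397)
242^9 ≡ 198 (mod 397)
242^11 ≡ 96 (mod 397)
242^12 ≡ 206 (mod 397)
242^18 ≡ 298 (mod 397)
242^22 ≡ 85 (mod 397)
242^33 ≡ 220 (mod 397)
242^36 ≡ 273 (mod 397)
242^44 ≡ 79 (mod 397)
242^66 ≡ 363 (mod 397)
242^99 ≡ 63 (mod 397)
242^132 ≡ 362 (mod 397)
242^198 ≡ 396 (mod 397)
242^396 ≡ 1 (mod 397) ✓
The smallest such exponent is 396, so the order of 242 is 396.

396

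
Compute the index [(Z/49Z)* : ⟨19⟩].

The order of 19 must divide φ(49) = φ(7^2) = 7·(7−1) = 42 = 2 · 3 · 7.
Divisors of 42: 1, 2, 3, 6, 7, 14, 21, 42.
Check 19^d mod 49 for each divisor in increasing order:
19^1 ≡ 19 (mod 49)
19^2 ≡ 18 (mod 49)
19^3 ≡ 48 (mod 49)
19^6 ≡ 1 (mod 49) ✓
Thus |⟨19⟩| = ord(19) = 6.
[(Z/49Z)^× : ⟨19⟩] = 42/6 = 7.

7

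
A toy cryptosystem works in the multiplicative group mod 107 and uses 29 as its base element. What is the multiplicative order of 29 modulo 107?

By Lagrange's theorem, ord_107(29) divides φ(107) = 107 − 1 = 106 = 2 · 53.
Divisors of 106: 1, 2, 53, 106.
Evaluate successive powers at the divisors of 106:
29^1 ≡ 29 (mod 107)
29^2 ≡ 92 (mod 107)
29^53 ≡ 1 (mod 107) ✓
Hence ord(29) = 53.

53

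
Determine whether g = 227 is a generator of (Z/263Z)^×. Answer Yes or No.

Yes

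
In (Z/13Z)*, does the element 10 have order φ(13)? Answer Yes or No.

No

φ(13) = 13 − 1 = 12 = 2^2 · 3.
10 is a primitive root mod 13 iff 10^(φ(13)/q) ≢ 1 for every prime q | φ(13), i.e. q ∈ {2, 3}.
10^6 ≡ 1 (mod 13)  [q = 2: ≡ 1 ✗]
10^4 ≡ 3 (mod 13)  [q = 3: ≢ 1 ✓]
10^6 ≡ 1 shows ord(10) | 6, strictly less than φ(13); not a primitive root.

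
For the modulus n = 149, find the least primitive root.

φ(149) = 149 − 1 = 148 = 2^2 · 37.
Test candidates g = 2, 3, … against the prime factors q ∈ {2, 37} of φ(149): g is a generator iff g^(148/q) ≢ 1 for every such q.
g = 2: 2^74 ≡ 148; 2^4 ≡ 16 — none is 1, so 2 is a primitive root.
The smallest primitive root modulo 149 is 2.

2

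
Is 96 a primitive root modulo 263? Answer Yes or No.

φ(263) = 263 − 1 = 262 = 2 · 131.
Test 96^(262/q) mod 263 for each prime factor q of 262:
96^131 ≡ 1 (mod 263)  [q = 2: ≡ 1 ✗]
96^2 ≡ 11 (mod 263)  [q = 131: ≢ 1 ✓]
The check at q = 2 fails, so 96 generates a proper subgroup.

No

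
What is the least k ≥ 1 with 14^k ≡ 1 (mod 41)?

8

The order of 14 must divide φ(41) = 41 − 1 = 40 = 2^3 · 5.
Divisors of 40: 1, 2, 4, 5, 8, 10, 20, 40.
Evaluate successive powers at the divisors of 40:
14^1 ≡ 14 (mod 41)
14^2 ≡ 32 (mod 41)
14^4 ≡ 40 (mod 41)
14^5 ≡ 27 (mod 41)
14^8 ≡ 1 (mod 41) ✓
Therefore the multiplicative order of 14 modulo 41 is 8.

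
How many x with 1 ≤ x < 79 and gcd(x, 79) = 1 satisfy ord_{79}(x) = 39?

φ(79) = 79 − 1 = 78 = 2 · 3 · 13.
Since (Z/79Z)^× is cyclic of order 78, the number of elements of order d is φ(d) when d | 78 and 0 otherwise.
39 = 3 · 13 divides 78, and φ(39) = 24.

24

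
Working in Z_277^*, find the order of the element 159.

92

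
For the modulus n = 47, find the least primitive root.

5

φ(47) = 47 − 1 = 46 = 2 · 23.
Test candidates g = 2, 3, … against the prime factors q ∈ {2, 23} of φ(47): g is a generator iff g^(46/q) ≢ 1 for every such q.
g = 2: 2^23 ≡ 1 — hits 1, so not a primitive root.
g = 3: 3^23 ≡ 1 — hits 1, so not a primitive root.
g = 4: 4^23 ≡ 1 — hits 1, so not a primitive root.
g = 5: 5^23 ≡ 46; 5^2 ≡ 25 — none is 1, so 5 is a primitive root.
Hence the least primitive root of 47 is 5.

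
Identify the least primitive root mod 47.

5

φ(47) = 47 − 1 = 46 = 2 · 23.
Test candidates g = 2, 3, … against the prime factors q ∈ {2, 23} of φ(47): g is a generator iff g^(46/q) ≢ 1 for every such q.
g = 2: 2^23 ≡ 1 — hits 1, so not a primitive root.
g = 3: 3^23 ≡ 1 — hits 1, so not a primitive root.
g = 4: 4^23 ≡ 1 — hits 1, so not a primitive root.
g = 5: 5^23 ≡ 46; 5^2 ≡ 25 — none is 1, so 5 is a primitive root.
The smallest primitive root modulo 47 is 5.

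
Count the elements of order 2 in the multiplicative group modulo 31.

φ(31) = 31 − 1 = 30 = 2 · 3 · 5.
Since (Z/31Z)^× is cyclic of order 30, the number of elements of order d is φ(d) when d | 30 and 0 otherwise.
2 | 30, and φ(2) = 2 − 1 = 1.

1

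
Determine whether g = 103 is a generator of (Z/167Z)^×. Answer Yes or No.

φ(167) = 167 − 1 = 166 = 2 · 83.
An element g generates (Z/167Z)^× iff g^(166/q) ≢ 1 (mod 167) for each prime q ∈ {2, 83}.
103^83 ≡ 166 (mod 167)  [q = 2: ≢ 1 ✓]
103^2 ≡ 88 (mod 167)  [q = 83: ≢ 1 ✓]
Every test exponent gives a nontrivial residue, hence 103 generates the full group.

Yes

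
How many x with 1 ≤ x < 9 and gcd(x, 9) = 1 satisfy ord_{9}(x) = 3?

φ(9) = φ(3^2) = 3·(3−1) = 6 = 2 · 3.
In a cyclic group of order 6, there are φ(d) elements of order d for each divisor d of 6, and zero for non-divisors.
3 | 6, and φ(3) = 3 − 1 = 2.

2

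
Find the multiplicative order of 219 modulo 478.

238

ord(219) | φ(478) = φ(2)·φ(239) = 1·238 = 238 = 2 · 7 · 17.
Divisors of 238: 1, 2, 7, 14, 17, 34, 119, 238.
Compute 219^d (mod 478) for the divisors d until we hit 1:
219^1 ≡ 219 (mod 478)
219^2 ≡ 161 (mod 478)
219^7 ≡ 111 (mod 478)
219^14 ≡ 371 (mod 478)
219^17 ≡ 141 (mod 478)
219^34 ≡ 283 (mod 478)
219^119 ≡ 477 (mod 478)
219^238 ≡ 1 (mod 478) ✓
So ord_478(219) = 238.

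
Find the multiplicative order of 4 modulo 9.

3

ord(4) | φ(9) = φ(3^2) = 3·(3−1) = 6 = 2 · 3.
Divisors of 6: 1, 2, 3, 6.
Compute 4^d (mod 9) for the divisors d until we hit 1:
4^1 ≡ 4 (mod 9)
4^2 ≡ 7 (mod 9)
4^3 ≡ 1 (mod 9) ✓
The smallest such exponent is 3, so the order of 4 is 3.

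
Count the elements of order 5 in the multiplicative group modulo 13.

0

φ(13) = 13 − 1 = 12 = 2^2 · 3.
Since (Z/13Z)^× is cyclic of order 12, the number of elements of order d is φ(d) when d | 12 and 0 otherwise.
Since 5 ∤ 12, the count is 0.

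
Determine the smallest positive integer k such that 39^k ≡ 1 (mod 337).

The order of 39 must divide φ(337) = 337 − 1 = 336 = 2^4 · 3 · 7.
Divisors of 336: 1, 2, 3, 4, 6, 7, 8, 12, 14, 16, 21, 24, 28, 42, 48, 56, 84, 112, 168, 336.
Evaluate successive powers at the divisors of 336:
39^1 ≡ 39 (mod 337)
39^2 ≡ 173 (mod 337)
39^3 ≡ 7 (mod 337)
39^4 ≡ 273 (mod 337)
39^6 ≡ 49 (mod 337)
39^7 ≡ 226 (mod 337)
39^8 ≡ 52 (mod 337)
39^12 ≡ 42 (mod 337)
39^14 ≡ 189 (mod 337)
39^16 ≡ 8 (mod 337)
39^21 ≡ 252 (mod 337)
39^24 ≡ 79 (mod 337)
39^28 ≡ 336 (mod 337)
39^42 ≡ 148 (mod 337)
39^48 ≡ 175 (mod 337)
39^56 ≡ 1 (mod 337) ✓
Hence ord(39) = 56.

56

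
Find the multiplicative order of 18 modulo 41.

5

By Lagrange's theorem, ord_41(18) divides φ(41) = 41 − 1 = 40 = 2^3 · 5.
Divisors of 40: 1, 2, 4, 5, 8, 10, 20, 40.
Evaluate successive powers at the divisors of 40:
18^1 ≡ 18
18^2 ≡ 37
18^4 ≡ 16
18^5 ≡ 1
So ord_41(18) = 5.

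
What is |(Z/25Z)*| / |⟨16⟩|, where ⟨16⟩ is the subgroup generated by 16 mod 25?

The order of 16 must divide φ(25) = φ(5^2) = 5·(5−1) = 20 = 2^2 · 5.
Divisors of 20: 1, 2, 4, 5, 10, 20.
Test each divisor d:
16^1 ≡ 16 (mod 25)
16^2 ≡ 6 (mod 25)
16^4 ≡ 11 (mod 25)
16^5 ≡ 1 (mod 25) ✓
The order of 16 is 5, so the subgroup it generates has 5 elements.
The index is φ(25) / ord(16) = 20 / 5 = 4.

4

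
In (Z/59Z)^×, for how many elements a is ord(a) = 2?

1

φ(59) = 59 − 1 = 58 = 2 · 29.
Since (Z/59Z)^× is cyclic of order 58, the number of elements of order d is φ(d) when d | 58 and 0 otherwise.
2 | 58, and φ(2) = 2 − 1 = 1.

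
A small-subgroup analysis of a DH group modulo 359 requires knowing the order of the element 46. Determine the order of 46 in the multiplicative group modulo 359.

179

The order of 46 must divide φ(359) = 359 − 1 = 358 = 2 · 179.
Divisors of 358: 1, 2, 179, 358.
Evaluate successive powers at the divisors of 358:
46^1 ≡ 46 (mod 359)
46^2 ≡ 321 (mod 359)
46^179 ≡ 1 (mod 359) ✓
Hence ord(46) = 179.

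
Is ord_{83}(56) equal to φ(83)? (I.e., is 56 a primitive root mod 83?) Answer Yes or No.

Yes

φ(83) = 83 − 1 = 82 = 2 · 41.
An element g generates (Z/83Z)^× iff g^(82/q) ≢ 1 (mod 83) for each prime q ∈ {2, 41}.
56^41 ≡ 82 (mod 83)  [q = 2: ≢ 1 ✓]
56^2 ≡ 65 (mod 83)  [q = 41: ≢ 1 ✓]
None equal 1, so ord_83(56) = 82: 56 is a primitive root.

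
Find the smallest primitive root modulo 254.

3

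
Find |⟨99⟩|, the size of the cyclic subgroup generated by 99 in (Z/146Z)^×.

72

Since 99 ∈ (Z/146Z)^×, its order divides φ(146) = φ(2)·φ(73) = 1·72 = 72 = 2^3 · 3^2.
Divisors of 72: 1, 2, 3, 4, 6, 8, 9, 12, 18, 24, 36, 72.
Compute 99^d (mod 146) for the divisors d until we hit 1:
99^1 ≡ 99
99^2 ≡ 19
99^3 ≡ 129
99^4 ≡ 69
99^6 ≡ 143
99^8 ≡ 89
99^9 ≡ 51
99^12 ≡ 9
99^18 ≡ 119
99^24 ≡ 81
99^36 ≡ 145
99^72 ≡ 1
So ord_146(99) = 72.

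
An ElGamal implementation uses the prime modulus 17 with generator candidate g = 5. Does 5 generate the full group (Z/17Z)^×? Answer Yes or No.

Yes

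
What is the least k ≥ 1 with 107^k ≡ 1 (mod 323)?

Since 107 ∈ (Z/323Z)^×, its order divides φ(323) = φ(17·19) = (17−1)·(19−1) = 16·18 = 288 = 2^5 · 3^2.
Divisors of 288: 1, 2, 3, 4, 6, 8, 9, 12, 16, 18, 24, 32, 36, 48, 72, 96, 144, 288.
Check 107^d mod 323 for each divisor in increasing order:
107^1 ≡ 107 (mod 323)
107^2 ≡ 144 (mod 323)
107^3 ≡ 227 (mod 323)
107^4 ≡ 64 (mod 323)
107^6 ≡ 172 (mod 323)
107^8 ≡ 220 (mod 323)
107^9 ≡ 284 (mod 323)
107^12 ≡ 191 (mod 323)
107^16 ≡ 273 (mod 323)
107^18 ≡ 229 (mod 323)
107^24 ≡ 305 (mod 323)
107^32 ≡ 239 (mod 323)
107^36 ≡ 115 (mod 323)
107^48 ≡ 1 (mod 323) ✓
Hence ord(107) = 48.

48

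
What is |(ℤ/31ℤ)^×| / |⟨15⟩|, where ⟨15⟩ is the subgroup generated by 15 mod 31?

3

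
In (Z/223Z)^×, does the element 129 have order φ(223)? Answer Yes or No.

Yes

φ(223) = 223 − 1 = 222 = 2 · 3 · 37.
Test 129^(222/q) mod 223 for each prime factor q of 222:
129^111 ≡ 222 (mod 223)  [q = 2: ≢ 1 ✓]
129^74 ≡ 39 (mod 223)  [q = 3: ≢ 1 ✓]
129^6 ≡ 30 (mod 223)  [q = 37: ≢ 1 ✓]
All checks pass, so 129 has order 222 and is a primitive root modulo 223.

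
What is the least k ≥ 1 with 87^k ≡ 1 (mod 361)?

57

The order of 87 must divide φ(361) = φ(19^2) = 19·(19−1) = 342 = 2 · 3^2 · 19.
Divisors of 342: 1, 2, 3, 6, 9, 18, 19, 38, 57, 114, 171, 342.
Check 87^d mod 361 for each divisor in increasing order:
87^1 ≡ 87 (mod 361)
87^2 ≡ 349 (mod 361)
87^3 ≡ 39 (mod 361)
87^6 ≡ 77 (mod 361)
87^9 ≡ 115 (mod 361)
87^18 ≡ 229 (mod 361)
87^19 ≡ 68 (mod 361)
87^38 ≡ 292 (mod 361)
87^57 ≡ 1 (mod 361) ✓
The smallest such exponent is 57, so the order of 87 is 57.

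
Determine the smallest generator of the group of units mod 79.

3

φ(79) = 79 − 1 = 78 = 2 · 3 · 13.
g is a primitive root iff g^(78/q) ≢ 1 (mod 79) for each prime q ∈ {2, 3, 13}.
g = 2: 2^39 ≡ 1 — hits 1, so not a primitive root.
g = 3: 3^39 ≡ 78; 3^26 ≡ 23; 3^6 ≡ 18 — none is 1, so 3 is a primitive root.
The smallest primitive root modulo 79 is 3.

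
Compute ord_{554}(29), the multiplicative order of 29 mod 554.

Since 29 ∈ (Z/554Z)^×, its order divides φ(554) = φ(2)·φ(277) = 1·276 = 276 = 2^2 · 3 · 23.
Divisors of 276: 1, 2, 3, 4, 6, 12, 23, 46, 69, 92, 138, 276.
Test each divisor d:
29^1 ≡ 29 (mod 554)
29^2 ≡ 287 (mod 554)
29^3 ≡ 13 (mod 554)
29^4 ≡ 377 (mod 554)
29^6 ≡ 169 (mod 554)
29^12 ≡ 307 (mod 554)
29^23 ≡ 117 (mod 554)
29^46 ≡ 393 (mod 554)
29^69 ≡ 553 (mod 554)
29^92 ≡ 437 (mod 554)
29^138 ≡ 1 (mod 554) ✓
Hence ord(29) = 138.

138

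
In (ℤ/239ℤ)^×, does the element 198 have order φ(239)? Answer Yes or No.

No

φ(239) = 239 − 1 = 238 = 2 · 7 · 17.
It suffices to check that the order of 198 is not a proper divisor of 238: compute 198^(238/q) for q ∈ {2, 7, 17}.
198^119 ≡ 1 (mod 239)  [q = 2: ≡ 1 ✗]
198^34 ≡ 24 (mod 239)  [q = 7: ≢ 1 ✓]
198^14 ≡ 166 (mod 239)  [q = 17: ≢ 1 ✓]
Since 198^119 ≡ 1, the order of 198 divides 119 < 238, so 198 is not a primitive root.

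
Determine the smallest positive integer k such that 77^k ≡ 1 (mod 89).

8

The order of 77 must divide φ(89) = 89 − 1 = 88 = 2^3 · 11.
Divisors of 88: 1, 2, 4, 8, 11, 22, 44, 88.
Evaluate successive powers at the divisors of 88:
77^1 ≡ 77 (mod 89)
77^2 ≡ 55 (mod 89)
77^4 ≡ 88 (mod 89)
77^8 ≡ 1 (mod 89) ✓
Therefore the multiplicative order of 77 modulo 89 is 8.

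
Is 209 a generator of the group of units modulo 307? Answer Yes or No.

No

φ(307) = 307 − 1 = 306 = 2 · 3^2 · 17.
209 is a primitive root mod 307 iff 209^(φ(307)/q) ≢ 1 for every prime q | φ(307), i.e. q ∈ {2, 3, 17}.
209^153 ≡ 1 (mod 307)  [q = 2: ≡ 1 ✗]
209^102 ≡ 289 (mod 307)  [q = 3: ≢ 1 ✓]
209^18 ≡ 114 (mod 307)  [q = 17: ≢ 1 ✓]
209^153 ≡ 1 shows ord(209) | 153, strictly less than φ(307); not a primitive root.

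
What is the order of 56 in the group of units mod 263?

262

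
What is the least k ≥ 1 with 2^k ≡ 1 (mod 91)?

12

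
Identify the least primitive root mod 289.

φ(289) = φ(17^2) = 17·(17−1) = 272 = 2^4 · 17.
g is a primitive root iff g^(272/q) ≢ 1 (mod 289) for each prime q ∈ {2, 17}.
g = 2: 2^136 ≡ 1 — hits 1, so not a primitive root.
g = 3: 3^136 ≡ 288; 3^16 ≡ 171 — none is 1, so 3 is a primitive root.
Hence the least primitive root of 289 is 3.

3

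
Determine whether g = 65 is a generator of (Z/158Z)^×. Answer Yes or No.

φ(158) = φ(2)·φ(79) = 1·78 = 78 = 2 · 3 · 13.
65 is a primitive root mod 158 iff 65^(φ(158)/q) ≢ 1 for every prime q | φ(158), i.e. q ∈ {2, 3, 13}.
65^39 ≡ 1 (mod 158)  [q = 2: ≡ 1 ✗]
65^26 ≡ 1 (mod 158)  [q = 3: ≡ 1 ✗]
65^6 ≡ 125 (mod 158)  [q = 13: ≢ 1 ✓]
Since 65^39 ≡ 1, the order of 65 divides 39 < 78, so 65 is not a primitive root.

No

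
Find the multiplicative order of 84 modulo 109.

ord(84) | φ(109) = 109 − 1 = 108 = 2^2 · 3^3.
Divisors of 108: 1, 2, 3, 4, 6, 9, 12, 18, 27, 36, 54, 108.
Check 84^d mod 109 for each divisor in increasing order:
84^1 ≡ 84 (mod 109)
84^2 ≡ 80 (mod 109)
84^3 ≡ 71 (mod 109)
84^4 ≡ 78 (mod 109)
84^6 ≡ 27 (mod 109)
84^9 ≡ 64 (mod 109)
84^12 ≡ 75 (mod 109)
84^18 ≡ 63 (mod 109)
84^27 ≡ 108 (mod 109)
84^36 ≡ 45 (mod 109)
84^54 ≡ 1 (mod 109) ✓
The smallest such exponent is 54, so the order of 84 is 54.

54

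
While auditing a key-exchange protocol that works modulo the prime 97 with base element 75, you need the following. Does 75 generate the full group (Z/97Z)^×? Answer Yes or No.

No

φ(97) = 97 − 1 = 96 = 2^5 · 3.
75 is a primitive root mod 97 iff 75^(φ(97)/q) ≢ 1 for every prime q | φ(97), i.e. q ∈ {2, 3}.
75^48 ≡ 1 (mod 97)  [q = 2: ≡ 1 ✗]
75^32 ≡ 1 (mod 97)  [q = 3: ≡ 1 ✗]
The check at q = 2 fails, so 75 generates a proper subgroup.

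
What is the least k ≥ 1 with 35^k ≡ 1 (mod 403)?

15

By Lagrange's theorem, ord_403(35) divides φ(403) = φ(13·31) = (13−1)·(31−1) = 12·30 = 360 = 2^3 · 3^2 · 5.
Divisors of 360: 1, 2, 3, 4, 5, 6, 8, 9, 10, 12, 15, 18, 20, 24, 30, 36, 40, 45, 60, 72, 90, 120, 180, 360.
Test each divisor d:
35^1 ≡ 35
35^2 ≡ 16
35^3 ≡ 157
35^4 ≡ 256
35^5 ≡ 94
35^6 ≡ 66
35^8 ≡ 250
35^9 ≡ 287
35^10 ≡ 373
35^12 ≡ 326
35^15 ≡ 1
Therefore the multiplicative order of 35 modulo 403 is 15.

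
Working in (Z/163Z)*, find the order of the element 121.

Since 121 ∈ (Z/163Z)^×, its order divides φ(163) = 163 − 1 = 162 = 2 · 3^4.
Divisors of 162: 1, 2, 3, 6, 9, 18, 27, 54, 81, 162.
Evaluate successive powers at the divisors of 162:
121^1 ≡ 121 (mod 163)
121^2 ≡ 134 (mod 163)
121^3 ≡ 77 (mod 163)
121^6 ≡ 61 (mod 163)
121^9 ≡ 133 (mod 163)
121^18 ≡ 85 (mod 163)
121^27 ≡ 58 (mod 163)
121^54 ≡ 104 (mod 163)
121^81 ≡ 1 (mod 163) ✓
So ord_163(121) = 81.

81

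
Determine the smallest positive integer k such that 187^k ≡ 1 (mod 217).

6

ord(187) | φ(217) = φ(7·31) = (7−1)·(31−1) = 6·30 = 180 = 2^2 · 3^2 · 5.
Divisors of 180: 1, 2, 3, 4, 5, 6, 9, 10, 12, 15, 18, 20, 30, 36, 45, 60, 90, 180.
Evaluate successive powers at the divisors of 180:
187^1 ≡ 187 (mod 217)
187^2 ≡ 32 (mod 217)
187^3 ≡ 125 (mod 217)
187^4 ≡ 156 (mod 217)
187^5 ≡ 94 (mod 217)
187^6 ≡ 1 (mod 217) ✓
The smallest such exponent is 6, so the order of 187 is 6.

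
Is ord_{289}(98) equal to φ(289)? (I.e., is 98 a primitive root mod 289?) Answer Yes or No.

φ(289) = φ(17^2) = 17·(17−1) = 272 = 2^4 · 17.
It suffices to check that the order of 98 is not a proper divisor of 272: compute 98^(272/q) for q ∈ {2, 17}.
98^136 ≡ 1 (mod 289)  [q = 2: ≡ 1 ✗]
98^16 ≡ 35 (mod 289)  [q = 17: ≢ 1 ✓]
98^136 ≡ 1 shows ord(98) | 136, strictly less than φ(289); not a primitive root.

No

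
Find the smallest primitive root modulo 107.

2

φ(107) = 107 − 1 = 106 = 2 · 53.
Test candidates g = 2, 3, … against the prime factors q ∈ {2, 53} of φ(107): g is a generator iff g^(106/q) ≢ 1 for every such q.
g = 2: 2^53 ≡ 106; 2^2 ≡ 4 — none is 1, so 2 is a primitive root.
So 2 is the smallest generator of (Z/107Z)^×.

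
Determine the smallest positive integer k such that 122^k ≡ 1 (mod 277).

Since 122 ∈ (Z/277Z)^×, its order divides φ(277) = 277 − 1 = 276 = 2^2 · 3 · 23.
Divisors of 276: 1, 2, 3, 4, 6, 12, 23, 46, 69, 92, 138, 276.
Evaluate successive powers at the divisors of 276:
122^1 ≡ 122 (mod 277)
122^2 ≡ 203 (mod 277)
122^3 ≡ 113 (mod 277)
122^4 ≡ 213 (mod 277)
122^6 ≡ 27 (mod 277)
122^12 ≡ 175 (mod 277)
122^23 ≡ 276 (mod 277)
122^46 ≡ 1 (mod 277) ✓
The smallest such exponent is 46, so the order of 122 is 46.

46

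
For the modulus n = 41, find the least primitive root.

6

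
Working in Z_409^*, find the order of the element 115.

The order of 115 must divide φ(409) = 409 − 1 = 408 = 2^3 · 3 · 17.
Divisors of 408: 1, 2, 3, 4, 6, 8, 12, 17, 24, 34, 51, 68, 102, 136, 204, 408.
Check 115^d mod 409 for each divisor in increasing order:
115^1 ≡ 115 (mod 409)
115^2 ≡ 137 (mod 409)
115^3 ≡ 213 (mod 409)
115^4 ≡ 364 (mod 409)
115^6 ≡ 379 (mod 409)
115^8 ≡ 389 (mod 409)
115^12 ≡ 82 (mod 409)
115^17 ≡ 192 (mod 409)
115^24 ≡ 180 (mod 409)
115^34 ≡ 54 (mod 409)
115^51 ≡ 143 (mod 409)
115^68 ≡ 53 (mod 409)
115^102 ≡ 408 (mod 409)
115^136 ≡ 355 (mod 409)
115^204 ≡ 1 (mod 409) ✓
Hence ord(115) = 204.

204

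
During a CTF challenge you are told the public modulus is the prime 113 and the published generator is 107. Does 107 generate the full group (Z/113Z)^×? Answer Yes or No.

φ(113) = 113 − 1 = 112 = 2^4 · 7.
Test 107^(112/q) mod 113 for each prime factor q of 112:
107^56 ≡ 112 (mod 113)  [q = 2: ≢ 1 ✓]
107^16 ≡ 30 (mod 113)  [q = 7: ≢ 1 ✓]
None equal 1, so ord_113(107) = 112: 107 is a primitive root.

Yes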